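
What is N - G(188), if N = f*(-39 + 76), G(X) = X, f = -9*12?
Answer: -4184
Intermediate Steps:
f = -108
N = -3996 (N = -108*(-39 + 76) = -108*37 = -3996)
N - G(188) = -3996 - 1*188 = -3996 - 188 = -4184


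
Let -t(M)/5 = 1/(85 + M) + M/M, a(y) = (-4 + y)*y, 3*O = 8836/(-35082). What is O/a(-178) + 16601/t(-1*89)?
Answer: -18867309962717/4261936770 ≈ -4426.9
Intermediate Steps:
O = -4418/52623 (O = (8836/(-35082))/3 = (8836*(-1/35082))/3 = (⅓)*(-4418/17541) = -4418/52623 ≈ -0.083956)
a(y) = y*(-4 + y)
t(M) = -5 - 5/(85 + M) (t(M) = -5*(1/(85 + M) + M/M) = -5*(1/(85 + M) + 1) = -5*(1 + 1/(85 + M)) = -5 - 5/(85 + M))
O/a(-178) + 16601/t(-1*89) = -4418*(-1/(178*(-4 - 178)))/52623 + 16601/((5*(-86 - (-1)*89)/(85 - 1*89))) = -4418/(52623*((-178*(-182)))) + 16601/((5*(-86 - 1*(-89))/(85 - 89))) = -4418/52623/32396 + 16601/((5*(-86 + 89)/(-4))) = -4418/52623*1/32396 + 16601/((5*(-¼)*3)) = -2209/852387354 + 16601/(-15/4) = -2209/852387354 + 16601*(-4/15) = -2209/852387354 - 66404/15 = -18867309962717/4261936770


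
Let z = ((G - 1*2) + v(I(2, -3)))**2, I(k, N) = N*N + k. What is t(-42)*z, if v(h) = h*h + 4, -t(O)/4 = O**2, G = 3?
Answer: -112021056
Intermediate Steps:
I(k, N) = k + N**2 (I(k, N) = N**2 + k = k + N**2)
t(O) = -4*O**2
v(h) = 4 + h**2 (v(h) = h**2 + 4 = 4 + h**2)
z = 15876 (z = ((3 - 1*2) + (4 + (2 + (-3)**2)**2))**2 = ((3 - 2) + (4 + (2 + 9)**2))**2 = (1 + (4 + 11**2))**2 = (1 + (4 + 121))**2 = (1 + 125)**2 = 126**2 = 15876)
t(-42)*z = -4*(-42)**2*15876 = -4*1764*15876 = -7056*15876 = -112021056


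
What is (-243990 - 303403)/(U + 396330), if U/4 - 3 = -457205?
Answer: 547393/1432478 ≈ 0.38213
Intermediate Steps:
U = -1828808 (U = 12 + 4*(-457205) = 12 - 1828820 = -1828808)
(-243990 - 303403)/(U + 396330) = (-243990 - 303403)/(-1828808 + 396330) = -547393/(-1432478) = -547393*(-1/1432478) = 547393/1432478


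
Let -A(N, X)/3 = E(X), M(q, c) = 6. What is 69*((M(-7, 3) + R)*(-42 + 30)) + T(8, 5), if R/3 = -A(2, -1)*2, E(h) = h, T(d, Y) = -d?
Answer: 9928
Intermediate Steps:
A(N, X) = -3*X
R = -18 (R = 3*(-(-3)*(-1)*2) = 3*(-1*3*2) = 3*(-3*2) = 3*(-6) = -18)
69*((M(-7, 3) + R)*(-42 + 30)) + T(8, 5) = 69*((6 - 18)*(-42 + 30)) - 1*8 = 69*(-12*(-12)) - 8 = 69*144 - 8 = 9936 - 8 = 9928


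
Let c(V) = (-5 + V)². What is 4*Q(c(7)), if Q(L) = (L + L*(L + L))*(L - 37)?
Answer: -4752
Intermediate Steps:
Q(L) = (-37 + L)*(L + 2*L²) (Q(L) = (L + L*(2*L))*(-37 + L) = (L + 2*L²)*(-37 + L) = (-37 + L)*(L + 2*L²))
4*Q(c(7)) = 4*((-5 + 7)²*(-37 - 73*(-5 + 7)² + 2*((-5 + 7)²)²)) = 4*(2²*(-37 - 73*2² + 2*(2²)²)) = 4*(4*(-37 - 73*4 + 2*4²)) = 4*(4*(-37 - 292 + 2*16)) = 4*(4*(-37 - 292 + 32)) = 4*(4*(-297)) = 4*(-1188) = -4752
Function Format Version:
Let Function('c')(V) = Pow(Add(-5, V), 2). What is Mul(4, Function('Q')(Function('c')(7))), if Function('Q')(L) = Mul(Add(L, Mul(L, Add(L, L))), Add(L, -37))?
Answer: -4752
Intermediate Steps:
Function('Q')(L) = Mul(Add(-37, L), Add(L, Mul(2, Pow(L, 2)))) (Function('Q')(L) = Mul(Add(L, Mul(L, Mul(2, L))), Add(-37, L)) = Mul(Add(L, Mul(2, Pow(L, 2))), Add(-37, L)) = Mul(Add(-37, L), Add(L, Mul(2, Pow(L, 2)))))
Mul(4, Function('Q')(Function('c')(7))) = Mul(4, Mul(Pow(Add(-5, 7), 2), Add(-37, Mul(-73, Pow(Add(-5, 7), 2)), Mul(2, Pow(Pow(Add(-5, 7), 2), 2))))) = Mul(4, Mul(Pow(2, 2), Add(-37, Mul(-73, Pow(2, 2)), Mul(2, Pow(Pow(2, 2), 2))))) = Mul(4, Mul(4, Add(-37, Mul(-73, 4), Mul(2, Pow(4, 2))))) = Mul(4, Mul(4, Add(-37, -292, Mul(2, 16)))) = Mul(4, Mul(4, Add(-37, -292, 32))) = Mul(4, Mul(4, -297)) = Mul(4, -1188) = -4752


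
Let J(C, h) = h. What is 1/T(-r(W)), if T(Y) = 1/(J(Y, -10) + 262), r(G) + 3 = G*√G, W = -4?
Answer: 252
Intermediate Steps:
r(G) = -3 + G^(3/2) (r(G) = -3 + G*√G = -3 + G^(3/2))
T(Y) = 1/252 (T(Y) = 1/(-10 + 262) = 1/252)
1/T(-r(W)) = 1/(1/252) = 252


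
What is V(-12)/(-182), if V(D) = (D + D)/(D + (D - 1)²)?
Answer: 12/14287 ≈ 0.00083992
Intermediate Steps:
V(D) = 2*D/(D + (-1 + D)²) (V(D) = (2*D)/(D + (-1 + D)²) = 2*D/(D + (-1 + D)²))
V(-12)/(-182) = (2*(-12)/(-12 + (-1 - 12)²))/(-182) = (2*(-12)/(-12 + (-13)²))*(-1/182) = (2*(-12)/(-12 + 169))*(-1/182) = (2*(-12)/157)*(-1/182) = (2*(-12)*(1/157))*(-1/182) = -24/157*(-1/182) = 12/14287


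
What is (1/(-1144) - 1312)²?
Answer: 2252787863041/1308736 ≈ 1.7213e+6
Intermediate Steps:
(1/(-1144) - 1312)² = (-1/1144 - 1312)² = (-1500929/1144)² = 2252787863041/1308736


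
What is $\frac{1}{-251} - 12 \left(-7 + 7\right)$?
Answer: $- \frac{1}{251} \approx -0.0039841$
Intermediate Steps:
$\frac{1}{-251} - 12 \left(-7 + 7\right) = - \frac{1}{251} - 12 \cdot 0 = - \frac{1}{251} - 0 = - \frac{1}{251} + 0 = - \frac{1}{251}$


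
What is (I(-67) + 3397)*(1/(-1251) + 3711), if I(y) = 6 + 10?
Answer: 15844715980/1251 ≈ 1.2666e+7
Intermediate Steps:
I(y) = 16
(I(-67) + 3397)*(1/(-1251) + 3711) = (16 + 3397)*(1/(-1251) + 3711) = 3413*(-1/1251 + 3711) = 3413*(4642460/1251) = 15844715980/1251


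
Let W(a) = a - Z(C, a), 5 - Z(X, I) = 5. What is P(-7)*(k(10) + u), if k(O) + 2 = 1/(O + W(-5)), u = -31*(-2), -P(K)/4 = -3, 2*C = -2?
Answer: 3612/5 ≈ 722.40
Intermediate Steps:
C = -1 (C = (½)*(-2) = -1)
P(K) = 12 (P(K) = -4*(-3) = 12)
Z(X, I) = 0 (Z(X, I) = 5 - 1*5 = 5 - 5 = 0)
u = 62
W(a) = a (W(a) = a - 1*0 = a + 0 = a)
k(O) = -2 + 1/(-5 + O) (k(O) = -2 + 1/(O - 5) = -2 + 1/(-5 + O))
P(-7)*(k(10) + u) = 12*((11 - 2*10)/(-5 + 10) + 62) = 12*((11 - 20)/5 + 62) = 12*((⅕)*(-9) + 62) = 12*(-9/5 + 62) = 12*(301/5) = 3612/5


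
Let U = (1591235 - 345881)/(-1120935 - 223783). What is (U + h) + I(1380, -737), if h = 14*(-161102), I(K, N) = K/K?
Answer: -1516457264970/672359 ≈ -2.2554e+6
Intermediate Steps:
I(K, N) = 1
U = -622677/672359 (U = 1245354/(-1344718) = 1245354*(-1/1344718) = -622677/672359 ≈ -0.92611)
h = -2255428
(U + h) + I(1380, -737) = (-622677/672359 - 2255428) + 1 = -1516457937329/672359 + 1 = -1516457264970/672359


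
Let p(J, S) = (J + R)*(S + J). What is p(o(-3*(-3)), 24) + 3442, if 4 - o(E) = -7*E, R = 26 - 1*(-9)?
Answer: 12724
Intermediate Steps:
R = 35 (R = 26 + 9 = 35)
o(E) = 4 + 7*E (o(E) = 4 - (-7)*E = 4 + 7*E)
p(J, S) = (35 + J)*(J + S) (p(J, S) = (J + 35)*(S + J) = (35 + J)*(J + S))
p(o(-3*(-3)), 24) + 3442 = ((4 + 7*(-3*(-3)))² + 35*(4 + 7*(-3*(-3))) + 35*24 + (4 + 7*(-3*(-3)))*24) + 3442 = ((4 + 7*9)² + 35*(4 + 7*9) + 840 + (4 + 7*9)*24) + 3442 = ((4 + 63)² + 35*(4 + 63) + 840 + (4 + 63)*24) + 3442 = (67² + 35*67 + 840 + 67*24) + 3442 = (4489 + 2345 + 840 + 1608) + 3442 = 9282 + 3442 = 12724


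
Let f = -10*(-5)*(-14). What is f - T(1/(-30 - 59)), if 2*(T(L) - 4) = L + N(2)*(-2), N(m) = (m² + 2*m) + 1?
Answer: -123709/178 ≈ -694.99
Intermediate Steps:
N(m) = 1 + m² + 2*m
f = -700 (f = 50*(-14) = -700)
T(L) = -5 + L/2 (T(L) = 4 + (L + (1 + 2² + 2*2)*(-2))/2 = 4 + (L + (1 + 4 + 4)*(-2))/2 = 4 + (L + 9*(-2))/2 = 4 + (L - 18)/2 = 4 + (-18 + L)/2 = 4 + (-9 + L/2) = -5 + L/2)
f - T(1/(-30 - 59)) = -700 - (-5 + 1/(2*(-30 - 59))) = -700 - (-5 + (½)/(-89)) = -700 - (-5 + (½)*(-1/89)) = -700 - (-5 - 1/178) = -700 - 1*(-891/178) = -700 + 891/178 = -123709/178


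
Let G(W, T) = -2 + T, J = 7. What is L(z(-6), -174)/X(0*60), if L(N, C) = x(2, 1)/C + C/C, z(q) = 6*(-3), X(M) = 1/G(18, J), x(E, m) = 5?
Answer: 845/174 ≈ 4.8563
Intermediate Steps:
X(M) = ⅕ (X(M) = 1/(-2 + 7) = 1/5 = ⅕)
z(q) = -18
L(N, C) = 1 + 5/C (L(N, C) = 5/C + C/C = 5/C + 1 = 1 + 5/C)
L(z(-6), -174)/X(0*60) = ((5 - 174)/(-174))/(⅕) = -1/174*(-169)*5 = (169/174)*5 = 845/174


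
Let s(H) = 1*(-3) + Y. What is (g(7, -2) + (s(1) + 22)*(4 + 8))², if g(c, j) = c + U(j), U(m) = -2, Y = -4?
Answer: 34225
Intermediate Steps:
s(H) = -7 (s(H) = 1*(-3) - 4 = -3 - 4 = -7)
g(c, j) = -2 + c (g(c, j) = c - 2 = -2 + c)
(g(7, -2) + (s(1) + 22)*(4 + 8))² = ((-2 + 7) + (-7 + 22)*(4 + 8))² = (5 + 15*12)² = (5 + 180)² = 185² = 34225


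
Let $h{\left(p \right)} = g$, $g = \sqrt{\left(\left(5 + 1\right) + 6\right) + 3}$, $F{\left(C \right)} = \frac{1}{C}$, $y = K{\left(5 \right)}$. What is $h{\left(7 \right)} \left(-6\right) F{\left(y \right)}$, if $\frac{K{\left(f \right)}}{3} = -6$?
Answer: $\frac{\sqrt{15}}{3} \approx 1.291$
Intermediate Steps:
$K{\left(f \right)} = -18$ ($K{\left(f \right)} = 3 \left(-6\right) = -18$)
$y = -18$
$g = \sqrt{15}$ ($g = \sqrt{\left(6 + 6\right) + 3} = \sqrt{12 + 3} = \sqrt{15} \approx 3.873$)
$h{\left(p \right)} = \sqrt{15}$
$h{\left(7 \right)} \left(-6\right) F{\left(y \right)} = \frac{\sqrt{15} \left(-6\right)}{-18} = - 6 \sqrt{15} \left(- \frac{1}{18}\right) = \frac{\sqrt{15}}{3}$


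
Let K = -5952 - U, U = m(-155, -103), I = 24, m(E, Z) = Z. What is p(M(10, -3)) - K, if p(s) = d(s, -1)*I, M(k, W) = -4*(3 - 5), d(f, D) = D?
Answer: 5825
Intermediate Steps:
U = -103
M(k, W) = 8 (M(k, W) = -4*(-2) = 8)
p(s) = -24 (p(s) = -1*24 = -24)
K = -5849 (K = -5952 - 1*(-103) = -5952 + 103 = -5849)
p(M(10, -3)) - K = -24 - 1*(-5849) = -24 + 5849 = 5825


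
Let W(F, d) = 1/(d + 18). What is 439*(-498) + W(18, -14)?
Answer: -874487/4 ≈ -2.1862e+5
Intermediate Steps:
W(F, d) = 1/(18 + d)
439*(-498) + W(18, -14) = 439*(-498) + 1/(18 - 14) = -218622 + 1/4 = -874487/4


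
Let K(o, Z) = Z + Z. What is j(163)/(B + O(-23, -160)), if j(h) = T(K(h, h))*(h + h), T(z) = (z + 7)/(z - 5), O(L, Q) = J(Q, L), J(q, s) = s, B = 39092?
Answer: 12062/1393461 ≈ 0.0086561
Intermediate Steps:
K(o, Z) = 2*Z
O(L, Q) = L
T(z) = (7 + z)/(-5 + z)
j(h) = 2*h*(7 + 2*h)/(-5 + 2*h) (j(h) = ((7 + 2*h)/(-5 + 2*h))*(h + h) = ((7 + 2*h)/(-5 + 2*h))*(2*h) = 2*h*(7 + 2*h)/(-5 + 2*h))
j(163)/(B + O(-23, -160)) = (2*163*(7 + 2*163)/(-5 + 2*163))/(39092 - 23) = (2*163*(7 + 326)/(-5 + 326))/39069 = (2*163*333/321)*(1/39069) = (2*163*(1/321)*333)*(1/39069) = (36186/107)*(1/39069) = 12062/1393461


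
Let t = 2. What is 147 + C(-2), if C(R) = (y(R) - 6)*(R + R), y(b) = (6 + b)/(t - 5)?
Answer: 529/3 ≈ 176.33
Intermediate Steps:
y(b) = -2 - b/3 (y(b) = (6 + b)/(2 - 5) = (6 + b)/(-3) = (6 + b)*(-⅓) = -2 - b/3)
C(R) = 2*R*(-8 - R/3) (C(R) = ((-2 - R/3) - 6)*(R + R) = (-8 - R/3)*(2*R) = 2*R*(-8 - R/3))
147 + C(-2) = 147 + (⅔)*(-2)*(-24 - 1*(-2)) = 147 + (⅔)*(-2)*(-24 + 2) = 147 + (⅔)*(-2)*(-22) = 147 + 88/3 = 529/3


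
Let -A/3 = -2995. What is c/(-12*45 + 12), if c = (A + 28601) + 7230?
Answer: -2801/33 ≈ -84.879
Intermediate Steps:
A = 8985 (A = -3*(-2995) = 8985)
c = 44816 (c = (8985 + 28601) + 7230 = 37586 + 7230 = 44816)
c/(-12*45 + 12) = 44816/(-12*45 + 12) = 44816/(-540 + 12) = 44816/(-528) = 44816*(-1/528) = -2801/33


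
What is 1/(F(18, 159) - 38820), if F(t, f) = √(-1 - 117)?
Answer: -19410/753496259 - I*√118/1506992518 ≈ -2.576e-5 - 7.2082e-9*I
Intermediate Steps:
F(t, f) = I*√118 (F(t, f) = √(-118) = I*√118)
1/(F(18, 159) - 38820) = 1/(I*√118 - 38820) = 1/(-38820 + I*√118)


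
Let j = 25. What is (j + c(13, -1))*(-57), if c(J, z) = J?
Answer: -2166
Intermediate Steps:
(j + c(13, -1))*(-57) = (25 + 13)*(-57) = 38*(-57) = -2166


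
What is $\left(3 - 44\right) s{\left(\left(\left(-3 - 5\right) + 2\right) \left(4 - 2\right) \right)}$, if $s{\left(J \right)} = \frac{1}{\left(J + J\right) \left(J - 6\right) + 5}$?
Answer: $- \frac{41}{437} \approx -0.093822$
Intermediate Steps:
$s{\left(J \right)} = \frac{1}{5 + 2 J \left(-6 + J\right)}$ ($s{\left(J \right)} = \frac{1}{2 J \left(-6 + J\right) + 5} = \frac{1}{5 + 2 J \left(-6 + J\right)}$)
$\left(3 - 44\right) s{\left(\left(\left(-3 - 5\right) + 2\right) \left(4 - 2\right) \right)} = \frac{3 - 44}{5 - 12 \left(\left(-3 - 5\right) + 2\right) \left(4 - 2\right) + 2 \left(\left(\left(-3 - 5\right) + 2\right) \left(4 - 2\right)\right)^{2}} = - \frac{41}{5 - 12 \left(-8 + 2\right) 2 + 2 \left(\left(-8 + 2\right) 2\right)^{2}} = - \frac{41}{5 - 12 \left(\left(-6\right) 2\right) + 2 \left(\left(-6\right) 2\right)^{2}} = - \frac{41}{5 - -144 + 2 \left(-12\right)^{2}} = - \frac{41}{5 + 144 + 2 \cdot 144} = - \frac{41}{5 + 144 + 288} = - \frac{41}{437}$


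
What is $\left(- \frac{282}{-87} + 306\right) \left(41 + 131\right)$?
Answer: $\frac{1542496}{29} \approx 53190.0$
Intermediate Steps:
$\left(- \frac{282}{-87} + 306\right) \left(41 + 131\right) = \left(\left(-282\right) \left(- \frac{1}{87}\right) + 306\right) 172 = \left(\frac{94}{29} + 306\right) 172 = \frac{8968}{29} \cdot 172 = \frac{1542496}{29}$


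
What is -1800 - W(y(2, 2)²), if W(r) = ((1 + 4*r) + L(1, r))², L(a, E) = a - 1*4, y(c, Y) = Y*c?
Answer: -5644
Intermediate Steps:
L(a, E) = -4 + a (L(a, E) = a - 4 = -4 + a)
W(r) = (-2 + 4*r)² (W(r) = ((1 + 4*r) + (-4 + 1))² = ((1 + 4*r) - 3)² = (-2 + 4*r)²)
-1800 - W(y(2, 2)²) = -1800 - 4*(-1 + 2*(2*2)²)² = -1800 - 4*(-1 + 2*4²)² = -1800 - 4*(-1 + 2*16)² = -1800 - 4*(-1 + 32)² = -1800 - 4*31² = -1800 - 4*961 = -1800 - 1*3844 = -1800 - 3844 = -5644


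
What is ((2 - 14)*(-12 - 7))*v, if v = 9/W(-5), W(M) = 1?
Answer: 2052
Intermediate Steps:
v = 9 (v = 9/1 = 9*1 = 9)
((2 - 14)*(-12 - 7))*v = ((2 - 14)*(-12 - 7))*9 = -12*(-19)*9 = 228*9 = 2052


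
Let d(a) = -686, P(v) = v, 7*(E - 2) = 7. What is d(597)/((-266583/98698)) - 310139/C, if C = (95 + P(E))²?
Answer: 567578591075/2560263132 ≈ 221.69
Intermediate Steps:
E = 3 (E = 2 + (⅐)*7 = 2 + 1 = 3)
C = 9604 (C = (95 + 3)² = 98² = 9604)
d(597)/((-266583/98698)) - 310139/C = -686/((-266583/98698)) - 310139/9604 = -686/((-266583*1/98698)) - 310139*1/9604 = -686/(-266583/98698) - 310139/9604 = -686*(-98698/266583) - 310139/9604 = 67706828/266583 - 310139/9604 = 567578591075/2560263132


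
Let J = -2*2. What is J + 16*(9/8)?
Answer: 14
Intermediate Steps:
J = -4
J + 16*(9/8) = -4 + 16*(9/8) = -4 + 18 = 14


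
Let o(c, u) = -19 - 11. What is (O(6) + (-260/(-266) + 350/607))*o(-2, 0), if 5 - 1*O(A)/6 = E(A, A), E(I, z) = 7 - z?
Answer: -61890120/80731 ≈ -766.62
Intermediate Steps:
O(A) = -12 + 6*A (O(A) = 30 - 6*(7 - A) = 30 + (-42 + 6*A) = -12 + 6*A)
o(c, u) = -30
(O(6) + (-260/(-266) + 350/607))*o(-2, 0) = ((-12 + 6*6) + (-260/(-266) + 350/607))*(-30) = ((-12 + 36) + (-260*(-1/266) + 350*(1/607)))*(-30) = (24 + (130/133 + 350/607))*(-30) = (24 + 125460/80731)*(-30) = (2063004/80731)*(-30) = -61890120/80731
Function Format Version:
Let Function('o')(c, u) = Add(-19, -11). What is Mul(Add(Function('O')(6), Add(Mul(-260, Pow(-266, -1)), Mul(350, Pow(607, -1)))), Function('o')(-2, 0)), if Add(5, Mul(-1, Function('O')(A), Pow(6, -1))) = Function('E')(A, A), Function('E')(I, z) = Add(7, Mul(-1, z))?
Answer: Rational(-61890120, 80731) ≈ -766.62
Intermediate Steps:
Function('O')(A) = Add(-12, Mul(6, A)) (Function('O')(A) = Add(30, Mul(-6, Add(7, Mul(-1, A)))) = Add(30, Add(-42, Mul(6, A))) = Add(-12, Mul(6, A)))
Function('o')(c, u) = -30
Mul(Add(Function('O')(6), Add(Mul(-260, Pow(-266, -1)), Mul(350, Pow(607, -1)))), Function('o')(-2, 0)) = Mul(Add(Add(-12, Mul(6, 6)), Add(Mul(-260, Pow(-266, -1)), Mul(350, Pow(607, -1)))), -30) = Mul(Add(Add(-12, 36), Add(Mul(-260, Rational(-1, 266)), Mul(350, Rational(1, 607)))), -30) = Mul(Add(24, Add(Rational(130, 133), Rational(350, 607))), -30) = Mul(Add(24, Rational(125460, 80731)), -30) = Mul(Rational(2063004, 80731), -30) = Rational(-61890120, 80731)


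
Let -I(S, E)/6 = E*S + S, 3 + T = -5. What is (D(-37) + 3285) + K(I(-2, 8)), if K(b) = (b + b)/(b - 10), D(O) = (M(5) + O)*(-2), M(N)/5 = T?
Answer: 168619/49 ≈ 3441.2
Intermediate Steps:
T = -8 (T = -3 - 5 = -8)
M(N) = -40 (M(N) = 5*(-8) = -40)
I(S, E) = -6*S - 6*E*S (I(S, E) = -6*(E*S + S) = -6*(S + E*S) = -6*S - 6*E*S)
D(O) = 80 - 2*O (D(O) = (-40 + O)*(-2) = 80 - 2*O)
K(b) = 2*b/(-10 + b) (K(b) = (2*b)/(-10 + b) = 2*b/(-10 + b))
(D(-37) + 3285) + K(I(-2, 8)) = ((80 - 2*(-37)) + 3285) + 2*(-6*(-2)*(1 + 8))/(-10 - 6*(-2)*(1 + 8)) = ((80 + 74) + 3285) + 2*(-6*(-2)*9)/(-10 - 6*(-2)*9) = (154 + 3285) + 2*108/(-10 + 108) = 3439 + 2*108/98 = 3439 + 2*108*(1/98) = 3439 + 108/49 = 168619/49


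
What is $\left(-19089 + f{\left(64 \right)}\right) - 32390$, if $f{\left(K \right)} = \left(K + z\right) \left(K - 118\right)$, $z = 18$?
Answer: $-55907$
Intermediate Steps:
$f{\left(K \right)} = \left(-118 + K\right) \left(18 + K\right)$ ($f{\left(K \right)} = \left(K + 18\right) \left(K - 118\right) = \left(18 + K\right) \left(-118 + K\right) = \left(-118 + K\right) \left(18 + K\right)$)
$\left(-19089 + f{\left(64 \right)}\right) - 32390 = \left(-19089 - \left(8524 - 4096\right)\right) - 32390 = \left(-19089 - 4428\right) - 32390 = -23517 - 32390 = -55907$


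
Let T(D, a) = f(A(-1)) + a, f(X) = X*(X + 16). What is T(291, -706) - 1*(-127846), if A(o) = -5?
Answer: 127085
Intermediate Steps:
f(X) = X*(16 + X)
T(D, a) = -55 + a (T(D, a) = -5*(16 - 5) + a = -5*11 + a = -55 + a)
T(291, -706) - 1*(-127846) = (-55 - 706) - 1*(-127846) = -761 + 127846 = 127085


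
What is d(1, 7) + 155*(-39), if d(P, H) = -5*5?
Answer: -6070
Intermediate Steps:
d(P, H) = -25
d(1, 7) + 155*(-39) = -25 + 155*(-39) = -25 - 6045 = -6070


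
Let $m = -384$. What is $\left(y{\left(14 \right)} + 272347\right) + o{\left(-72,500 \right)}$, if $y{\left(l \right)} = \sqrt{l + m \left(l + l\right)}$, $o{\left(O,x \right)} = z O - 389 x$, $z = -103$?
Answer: $85263 + i \sqrt{10738} \approx 85263.0 + 103.62 i$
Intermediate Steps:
$o{\left(O,x \right)} = - 389 x - 103 O$ ($o{\left(O,x \right)} = - 103 O - 389 x = - 389 x - 103 O$)
$y{\left(l \right)} = \sqrt{767} \sqrt{- l}$ ($y{\left(l \right)} = \sqrt{l - 384 \left(l + l\right)} = \sqrt{l - 384 \cdot 2 l} = \sqrt{l - 768 l} = \sqrt{- 767 l} = \sqrt{767} \sqrt{- l}$)
$\left(y{\left(14 \right)} + 272347\right) + o{\left(-72,500 \right)} = \left(\sqrt{767} \sqrt{\left(-1\right) 14} + 272347\right) - 187084 = \left(\sqrt{767} \sqrt{-14} + 272347\right) + \left(-194500 + 7416\right) = \left(\sqrt{767} i \sqrt{14} + 272347\right) - 187084 = \left(i \sqrt{10738} + 272347\right) - 187084 = \left(272347 + i \sqrt{10738}\right) - 187084 = 85263 + i \sqrt{10738}$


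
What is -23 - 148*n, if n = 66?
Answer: -9791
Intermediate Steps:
-23 - 148*n = -23 - 148*66 = -23 - 9768 = -9791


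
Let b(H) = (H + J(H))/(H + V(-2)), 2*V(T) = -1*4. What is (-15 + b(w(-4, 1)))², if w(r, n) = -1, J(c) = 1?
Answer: 225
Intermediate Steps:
V(T) = -2 (V(T) = (-1*4)/2 = (½)*(-4) = -2)
b(H) = (1 + H)/(-2 + H) (b(H) = (H + 1)/(H - 2) = (1 + H)/(-2 + H))
(-15 + b(w(-4, 1)))² = (-15 + (1 - 1)/(-2 - 1))² = (-15 + 0/(-3))² = (-15 - ⅓*0)² = (-15 + 0)² = (-15)² = 225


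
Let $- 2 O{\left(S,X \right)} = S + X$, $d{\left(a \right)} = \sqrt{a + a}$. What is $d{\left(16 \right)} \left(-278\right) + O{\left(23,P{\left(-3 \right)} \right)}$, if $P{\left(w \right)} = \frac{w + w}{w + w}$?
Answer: $-12 - 1112 \sqrt{2} \approx -1584.6$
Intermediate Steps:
$d{\left(a \right)} = \sqrt{2} \sqrt{a}$ ($d{\left(a \right)} = \sqrt{2 a} = \sqrt{2} \sqrt{a}$)
$P{\left(w \right)} = 1$ ($P{\left(w \right)} = \frac{2 w}{2 w} = 2 w \frac{1}{2 w} = 1$)
$O{\left(S,X \right)} = - \frac{S}{2} - \frac{X}{2}$ ($O{\left(S,X \right)} = - \frac{S + X}{2} = - \frac{S}{2} - \frac{X}{2}$)
$d{\left(16 \right)} \left(-278\right) + O{\left(23,P{\left(-3 \right)} \right)} = \sqrt{2} \sqrt{16} \left(-278\right) - 12 = \sqrt{2} \cdot 4 \left(-278\right) - 12 = 4 \sqrt{2} \left(-278\right) - 12 = - 1112 \sqrt{2} - 12 = -12 - 1112 \sqrt{2}$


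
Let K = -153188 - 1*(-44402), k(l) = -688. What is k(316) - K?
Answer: 108098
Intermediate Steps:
K = -108786 (K = -153188 + 44402 = -108786)
k(316) - K = -688 - 1*(-108786) = -688 + 108786 = 108098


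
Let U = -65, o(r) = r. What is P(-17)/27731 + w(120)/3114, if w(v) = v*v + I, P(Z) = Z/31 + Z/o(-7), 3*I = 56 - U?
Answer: 260693430803/56216671434 ≈ 4.6373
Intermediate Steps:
I = 121/3 (I = (56 - 1*(-65))/3 = (56 + 65)/3 = (1/3)*121 = 121/3 ≈ 40.333)
P(Z) = -24*Z/217 (P(Z) = Z/31 + Z/(-7) = Z*(1/31) + Z*(-1/7) = Z/31 - Z/7 = -24*Z/217)
w(v) = 121/3 + v**2 (w(v) = v*v + 121/3 = v**2 + 121/3 = 121/3 + v**2)
P(-17)/27731 + w(120)/3114 = -24/217*(-17)/27731 + (121/3 + 120**2)/3114 = (408/217)*(1/27731) + (121/3 + 14400)*(1/3114) = 408/6017627 + (43321/3)*(1/3114) = 408/6017627 + 43321/9342 = 260693430803/56216671434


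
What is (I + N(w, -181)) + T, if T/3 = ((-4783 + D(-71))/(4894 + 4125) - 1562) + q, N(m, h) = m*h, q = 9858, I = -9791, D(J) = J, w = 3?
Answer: 131247964/9019 ≈ 14552.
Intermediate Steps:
N(m, h) = h*m
T = 224450310/9019 (T = 3*(((-4783 - 71)/(4894 + 4125) - 1562) + 9858) = 3*((-4854/9019 - 1562) + 9858) = 3*(-14092532/9019 + 9858) = 3*(74816770/9019) = 224450310/9019 ≈ 24886.)
(I + N(w, -181)) + T = (-9791 - 181*3) + 224450310/9019 = (-9791 - 543) + 224450310/9019 = -10334 + 224450310/9019 = 131247964/9019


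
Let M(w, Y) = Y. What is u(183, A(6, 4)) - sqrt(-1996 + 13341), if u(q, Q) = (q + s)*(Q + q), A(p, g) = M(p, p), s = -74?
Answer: 20601 - sqrt(11345) ≈ 20495.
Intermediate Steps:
A(p, g) = p
u(q, Q) = (-74 + q)*(Q + q) (u(q, Q) = (q - 74)*(Q + q) = (-74 + q)*(Q + q))
u(183, A(6, 4)) - sqrt(-1996 + 13341) = (183**2 - 74*6 - 74*183 + 6*183) - sqrt(-1996 + 13341) = (33489 - 444 - 13542 + 1098) - sqrt(11345) = 20601 - sqrt(11345)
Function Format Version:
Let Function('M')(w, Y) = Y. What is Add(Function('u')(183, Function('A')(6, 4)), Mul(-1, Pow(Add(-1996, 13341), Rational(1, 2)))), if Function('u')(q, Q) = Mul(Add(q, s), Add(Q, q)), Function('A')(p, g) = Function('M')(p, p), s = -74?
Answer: Add(20601, Mul(-1, Pow(11345, Rational(1, 2)))) ≈ 20495.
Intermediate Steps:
Function('A')(p, g) = p
Function('u')(q, Q) = Mul(Add(-74, q), Add(Q, q)) (Function('u')(q, Q) = Mul(Add(q, -74), Add(Q, q)) = Mul(Add(-74, q), Add(Q, q)))
Add(Function('u')(183, Function('A')(6, 4)), Mul(-1, Pow(Add(-1996, 13341), Rational(1, 2)))) = Add(Add(Pow(183, 2), Mul(-74, 6), Mul(-74, 183), Mul(6, 183)), Mul(-1, Pow(Add(-1996, 13341), Rational(1, 2)))) = Add(Add(33489, -444, -13542, 1098), Mul(-1, Pow(11345, Rational(1, 2)))) = Add(20601, Mul(-1, Pow(11345, Rational(1, 2))))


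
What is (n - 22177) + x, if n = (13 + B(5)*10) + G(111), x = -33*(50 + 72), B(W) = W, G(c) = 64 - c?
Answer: -26187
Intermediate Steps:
x = -4026 (x = -33*122 = -4026)
n = 16 (n = (13 + 5*10) + (64 - 1*111) = (13 + 50) + (64 - 111) = 63 - 47 = 16)
(n - 22177) + x = (16 - 22177) - 4026 = -22161 - 4026 = -26187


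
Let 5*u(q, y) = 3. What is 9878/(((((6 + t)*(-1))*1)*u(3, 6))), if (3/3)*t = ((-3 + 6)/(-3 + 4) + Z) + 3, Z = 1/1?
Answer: -49390/39 ≈ -1266.4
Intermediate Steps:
Z = 1
u(q, y) = ⅗ (u(q, y) = (⅕)*3 = ⅗)
t = 7 (t = ((-3 + 6)/(-3 + 4) + 1) + 3 = (3/1 + 1) + 3 = (3*1 + 1) + 3 = (3 + 1) + 3 = 4 + 3 = 7)
9878/(((((6 + t)*(-1))*1)*u(3, 6))) = 9878/(((((6 + 7)*(-1))*1)*(⅗))) = 9878/((((13*(-1))*1)*(⅗))) = 9878/((-13*1*(⅗))) = 9878/((-13*⅗)) = 9878/(-39/5) = 9878*(-5/39) = -49390/39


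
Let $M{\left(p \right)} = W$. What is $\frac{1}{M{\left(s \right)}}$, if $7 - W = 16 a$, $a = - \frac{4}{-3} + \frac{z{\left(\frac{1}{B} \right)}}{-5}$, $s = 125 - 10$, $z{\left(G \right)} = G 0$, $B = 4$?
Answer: $- \frac{3}{43} \approx -0.069767$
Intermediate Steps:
$z{\left(G \right)} = 0$
$s = 115$ ($s = 125 - 10 = 115$)
$a = \frac{4}{3}$ ($a = - \frac{4}{-3} + \frac{0}{-5} = \left(-4\right) \left(- \frac{1}{3}\right) + 0 \left(- \frac{1}{5}\right) = \frac{4}{3} + 0 = \frac{4}{3} \approx 1.3333$)
$W = - \frac{43}{3}$ ($W = 7 - 16 \cdot \frac{4}{3} = 7 - \frac{64}{3} = - \frac{43}{3} \approx -14.333$)
$M{\left(p \right)} = - \frac{43}{3}$
$\frac{1}{M{\left(s \right)}} = \frac{1}{- \frac{43}{3}} = - \frac{3}{43}$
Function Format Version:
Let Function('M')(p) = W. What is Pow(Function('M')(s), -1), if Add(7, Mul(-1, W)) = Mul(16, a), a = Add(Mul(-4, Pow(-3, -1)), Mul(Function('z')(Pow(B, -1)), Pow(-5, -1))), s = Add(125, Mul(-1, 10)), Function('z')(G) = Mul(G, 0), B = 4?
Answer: Rational(-3, 43) ≈ -0.069767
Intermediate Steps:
Function('z')(G) = 0
s = 115 (s = Add(125, -10) = 115)
a = Rational(4, 3) (a = Add(Mul(-4, Pow(-3, -1)), Mul(0, Pow(-5, -1))) = Add(Mul(-4, Rational(-1, 3)), Mul(0, Rational(-1, 5))) = Add(Rational(4, 3), 0) = Rational(4, 3) ≈ 1.3333)
W = Rational(-43, 3) (W = Add(7, Mul(-1, Mul(16, Rational(4, 3)))) = Add(7, Mul(-1, Rational(64, 3))) = Add(7, Rational(-64, 3)) = Rational(-43, 3) ≈ -14.333)
Function('M')(p) = Rational(-43, 3)
Pow(Function('M')(s), -1) = Pow(Rational(-43, 3), -1) = Rational(-3, 43)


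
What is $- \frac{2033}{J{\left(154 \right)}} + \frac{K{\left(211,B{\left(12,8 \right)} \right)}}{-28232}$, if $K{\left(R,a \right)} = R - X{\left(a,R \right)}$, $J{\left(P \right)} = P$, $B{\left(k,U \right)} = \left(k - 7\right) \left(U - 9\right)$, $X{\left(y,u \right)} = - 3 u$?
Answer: $- \frac{3595352}{271733} \approx -13.231$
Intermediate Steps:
$B{\left(k,U \right)} = \left(-9 + U\right) \left(-7 + k\right)$ ($B{\left(k,U \right)} = \left(-7 + k\right) \left(-9 + U\right) = \left(-9 + U\right) \left(-7 + k\right)$)
$K{\left(R,a \right)} = 4 R$ ($K{\left(R,a \right)} = R - - 3 R = R + 3 R = 4 R$)
$- \frac{2033}{J{\left(154 \right)}} + \frac{K{\left(211,B{\left(12,8 \right)} \right)}}{-28232} = - \frac{2033}{154} + \frac{4 \cdot 211}{-28232} = \left(-2033\right) \frac{1}{154} + 844 \left(- \frac{1}{28232}\right) = - \frac{2033}{154} - \frac{211}{7058} = - \frac{3595352}{271733}$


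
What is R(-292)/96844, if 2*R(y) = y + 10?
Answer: -141/96844 ≈ -0.0014559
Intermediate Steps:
R(y) = 5 + y/2 (R(y) = (y + 10)/2 = (10 + y)/2 = 5 + y/2)
R(-292)/96844 = (5 + (½)*(-292))/96844 = (5 - 146)*(1/96844) = -141*1/96844 = -141/96844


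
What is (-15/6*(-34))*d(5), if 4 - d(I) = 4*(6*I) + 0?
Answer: -9860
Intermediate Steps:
d(I) = 4 - 24*I (d(I) = 4 - (4*(6*I) + 0) = 4 - (24*I + 0) = 4 - 24*I)
(-15/6*(-34))*d(5) = (-15/6*(-34))*(4 - 24*5) = (-15*⅙*(-34))*(4 - 120) = -5/2*(-34)*(-116) = 85*(-116) = -9860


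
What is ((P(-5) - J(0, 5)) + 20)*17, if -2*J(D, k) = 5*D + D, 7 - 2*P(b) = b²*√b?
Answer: 799/2 - 425*I*√5/2 ≈ 399.5 - 475.16*I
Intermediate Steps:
P(b) = 7/2 - b^(5/2)/2 (P(b) = 7/2 - b²*√b/2 = 7/2 - b^(5/2)/2)
J(D, k) = -3*D (J(D, k) = -(5*D + D)/2 = -3*D)
((P(-5) - J(0, 5)) + 20)*17 = (((7/2 - 25*I*√5/2) - (-3)*0) + 20)*17 = (((7/2 - 25*I*√5/2) - 1*0) + 20)*17 = (((7/2 - 25*I*√5/2) + 0) + 20)*17 = ((7/2 - 25*I*√5/2) + 20)*17 = (47/2 - 25*I*√5/2)*17 = 799/2 - 425*I*√5/2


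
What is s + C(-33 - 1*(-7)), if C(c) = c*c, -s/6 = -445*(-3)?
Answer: -7334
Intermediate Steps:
s = -8010 (s = -(-2670)*(-3) = -6*1335 = -8010)
C(c) = c²
s + C(-33 - 1*(-7)) = -8010 + (-33 - 1*(-7))² = -8010 + (-33 + 7)² = -8010 + (-26)² = -8010 + 676 = -7334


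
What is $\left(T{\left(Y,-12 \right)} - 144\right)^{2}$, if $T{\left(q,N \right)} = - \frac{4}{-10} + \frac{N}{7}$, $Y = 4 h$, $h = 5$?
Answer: $\frac{25867396}{1225} \approx 21116.0$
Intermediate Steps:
$Y = 20$ ($Y = 4 \cdot 5 = 20$)
$T{\left(q,N \right)} = \frac{2}{5} + \frac{N}{7}$ ($T{\left(q,N \right)} = \left(-4\right) \left(- \frac{1}{10}\right) + N \frac{1}{7} = \frac{2}{5} + \frac{N}{7}$)
$\left(T{\left(Y,-12 \right)} - 144\right)^{2} = \left(\left(\frac{2}{5} + \frac{1}{7} \left(-12\right)\right) - 144\right)^{2} = \left(\left(\frac{2}{5} - \frac{12}{7}\right) - 144\right)^{2} = \left(- \frac{46}{35} - 144\right)^{2} = \left(- \frac{5086}{35}\right)^{2} = \frac{25867396}{1225}$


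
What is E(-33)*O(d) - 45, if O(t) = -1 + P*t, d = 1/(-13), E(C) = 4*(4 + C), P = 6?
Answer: 1619/13 ≈ 124.54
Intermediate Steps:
E(C) = 16 + 4*C
d = -1/13 ≈ -0.076923
O(t) = -1 + 6*t
E(-33)*O(d) - 45 = (16 + 4*(-33))*(-1 + 6*(-1/13)) - 45 = (16 - 132)*(-1 - 6/13) - 45 = -116*(-19/13) - 45 = 2204/13 - 45 = 1619/13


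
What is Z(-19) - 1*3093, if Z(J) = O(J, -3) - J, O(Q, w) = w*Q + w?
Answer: -3020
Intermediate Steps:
O(Q, w) = w + Q*w (O(Q, w) = Q*w + w = w + Q*w)
Z(J) = -3 - 4*J (Z(J) = -3*(1 + J) - J = (-3 - 3*J) - J = -3 - 4*J)
Z(-19) - 1*3093 = (-3 - 4*(-19)) - 1*3093 = (-3 + 76) - 3093 = 73 - 3093 = -3020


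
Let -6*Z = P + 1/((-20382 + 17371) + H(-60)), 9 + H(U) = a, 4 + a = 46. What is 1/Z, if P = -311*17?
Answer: 5956/5248229 ≈ 0.0011349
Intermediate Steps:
a = 42 (a = -4 + 46 = 42)
H(U) = 33 (H(U) = -9 + 42 = 33)
P = -5287
Z = 5248229/5956 (Z = -(-5287 + 1/((-20382 + 17371) + 33))/6 = -(-5287 + 1/(-3011 + 33))/6 = -(-5287 + 1/(-2978))/6 = -(-5287 - 1/2978)/6 = -⅙*(-15744687/2978) = 5248229/5956 ≈ 881.17)
1/Z = 1/(5248229/5956) = 5956/5248229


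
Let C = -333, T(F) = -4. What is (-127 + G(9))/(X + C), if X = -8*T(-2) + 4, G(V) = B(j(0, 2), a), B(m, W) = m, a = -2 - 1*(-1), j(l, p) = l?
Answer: 127/297 ≈ 0.42761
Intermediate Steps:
a = -1 (a = -2 + 1 = -1)
G(V) = 0
X = 36 (X = -8*(-4) + 4 = 32 + 4 = 36)
(-127 + G(9))/(X + C) = (-127 + 0)/(36 - 333) = -127/(-297) = -127*(-1/297) = 127/297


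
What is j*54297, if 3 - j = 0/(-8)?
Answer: 162891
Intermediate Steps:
j = 3 (j = 3 - 0/(-8) = 3 - 0*(-1)/8 = 3 - 1*0 = 3 + 0 = 3)
j*54297 = 3*54297 = 162891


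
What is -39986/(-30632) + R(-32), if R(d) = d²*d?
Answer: -501854695/15316 ≈ -32767.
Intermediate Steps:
R(d) = d³
-39986/(-30632) + R(-32) = -39986/(-30632) + (-32)³ = -39986*(-1/30632) - 32768 = 19993/15316 - 32768 = -501854695/15316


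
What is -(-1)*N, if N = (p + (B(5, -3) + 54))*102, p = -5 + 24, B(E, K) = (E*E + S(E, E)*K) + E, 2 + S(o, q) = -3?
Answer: 12036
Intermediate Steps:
S(o, q) = -5 (S(o, q) = -2 - 3 = -5)
B(E, K) = E + E² - 5*K (B(E, K) = (E*E - 5*K) + E = (E² - 5*K) + E = E + E² - 5*K)
p = 19
N = 12036 (N = (19 + ((5 + 5² - 5*(-3)) + 54))*102 = (19 + ((5 + 25 + 15) + 54))*102 = (19 + (45 + 54))*102 = (19 + 99)*102 = 118*102 = 12036)
-(-1)*N = -(-1)*12036 = -1*(-12036) = 12036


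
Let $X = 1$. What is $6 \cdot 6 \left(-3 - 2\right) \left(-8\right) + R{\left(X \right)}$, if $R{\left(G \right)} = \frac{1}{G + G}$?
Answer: $\frac{2881}{2} \approx 1440.5$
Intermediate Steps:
$R{\left(G \right)} = \frac{1}{2 G}$
$6 \cdot 6 \left(-3 - 2\right) \left(-8\right) + R{\left(X \right)} = 6 \cdot 6 \left(-3 - 2\right) \left(-8\right) + \frac{1}{2 \cdot 1} = 6 \cdot 6 \left(-5\right) \left(-8\right) + \frac{1}{2} \cdot 1 = 6 \left(-30\right) \left(-8\right) + \frac{1}{2} = \left(-180\right) \left(-8\right) + \frac{1}{2} = 1440 + \frac{1}{2} = \frac{2881}{2}$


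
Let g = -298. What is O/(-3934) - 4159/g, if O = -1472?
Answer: 8400081/586166 ≈ 14.331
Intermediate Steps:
O/(-3934) - 4159/g = -1472/(-3934) - 4159/(-298) = -1472*(-1/3934) - 4159*(-1/298) = 736/1967 + 4159/298 = 8400081/586166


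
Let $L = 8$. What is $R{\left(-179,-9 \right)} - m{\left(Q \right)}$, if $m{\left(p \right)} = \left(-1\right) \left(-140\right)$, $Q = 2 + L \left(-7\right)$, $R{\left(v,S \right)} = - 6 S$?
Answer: $-86$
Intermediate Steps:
$Q = -54$ ($Q = 2 + 8 \left(-7\right) = 2 - 56 = -54$)
$m{\left(p \right)} = 140$
$R{\left(-179,-9 \right)} - m{\left(Q \right)} = \left(-6\right) \left(-9\right) - 140 = 54 - 140 = -86$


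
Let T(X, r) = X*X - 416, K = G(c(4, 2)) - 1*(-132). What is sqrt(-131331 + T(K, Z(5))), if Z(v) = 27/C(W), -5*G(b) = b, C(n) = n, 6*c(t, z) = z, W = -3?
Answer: I*sqrt(25726634)/15 ≈ 338.14*I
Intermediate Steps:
c(t, z) = z/6
G(b) = -b/5
Z(v) = -9 (Z(v) = 27/(-3) = 27*(-1/3) = -9)
K = 1979/15 (K = -2/30 - 1*(-132) = -1/5*1/3 + 132 = -1/15 + 132 = 1979/15 ≈ 131.93)
T(X, r) = -416 + X**2 (T(X, r) = X**2 - 416 = -416 + X**2)
sqrt(-131331 + T(K, Z(5))) = sqrt(-131331 + (-416 + (1979/15)**2)) = sqrt(-131331 + (-416 + 3916441/225)) = sqrt(-131331 + 3822841/225) = sqrt(-25726634/225) = I*sqrt(25726634)/15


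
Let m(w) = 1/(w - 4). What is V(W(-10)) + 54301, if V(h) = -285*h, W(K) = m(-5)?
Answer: 162998/3 ≈ 54333.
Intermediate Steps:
m(w) = 1/(-4 + w)
W(K) = -⅑ (W(K) = 1/(-4 - 5) = 1/(-9) = -⅑)
V(W(-10)) + 54301 = -285*(-⅑) + 54301 = 95/3 + 54301 = 162998/3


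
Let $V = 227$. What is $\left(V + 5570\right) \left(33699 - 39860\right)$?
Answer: $-35715317$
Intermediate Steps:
$\left(V + 5570\right) \left(33699 - 39860\right) = \left(227 + 5570\right) \left(33699 - 39860\right) = 5797 \left(-6161\right) = -35715317$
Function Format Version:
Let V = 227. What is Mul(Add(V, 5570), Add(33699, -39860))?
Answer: -35715317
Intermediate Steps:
Mul(Add(V, 5570), Add(33699, -39860)) = Mul(Add(227, 5570), Add(33699, -39860)) = Mul(5797, -6161) = -35715317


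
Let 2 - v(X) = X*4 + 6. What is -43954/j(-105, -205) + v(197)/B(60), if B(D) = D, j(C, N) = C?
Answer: 42568/105 ≈ 405.41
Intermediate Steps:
v(X) = -4 - 4*X (v(X) = 2 - (X*4 + 6) = 2 - (4*X + 6) = 2 - (6 + 4*X) = 2 + (-6 - 4*X) = -4 - 4*X)
-43954/j(-105, -205) + v(197)/B(60) = -43954/(-105) + (-4 - 4*197)/60 = -43954*(-1/105) + (-4 - 788)*(1/60) = 43954/105 - 792*1/60 = 43954/105 - 66/5 = 42568/105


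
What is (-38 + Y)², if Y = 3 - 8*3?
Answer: 3481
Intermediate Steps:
Y = -21 (Y = 3 - 24 = -21)
(-38 + Y)² = (-38 - 21)² = (-59)² = 3481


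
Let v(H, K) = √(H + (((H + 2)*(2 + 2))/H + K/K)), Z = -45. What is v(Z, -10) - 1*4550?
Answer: -4550 + 4*I*√565/15 ≈ -4550.0 + 6.3386*I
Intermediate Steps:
v(H, K) = √(1 + H + (8 + 4*H)/H) (v(H, K) = √(H + (((2 + H)*4)/H + 1)) = √(H + ((8 + 4*H)/H + 1)) = √(H + (1 + (8 + 4*H)/H)) = √(1 + H + (8 + 4*H)/H))
v(Z, -10) - 1*4550 = √(5 - 45 + 8/(-45)) - 1*4550 = √(5 - 45 + 8*(-1/45)) - 4550 = √(5 - 45 - 8/45) - 4550 = √(-1808/45) - 4550 = 4*I*√565/15 - 4550 = -4550 + 4*I*√565/15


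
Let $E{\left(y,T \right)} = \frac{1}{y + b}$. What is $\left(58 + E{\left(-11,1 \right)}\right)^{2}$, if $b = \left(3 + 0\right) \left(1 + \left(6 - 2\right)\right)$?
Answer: $\frac{54289}{16} \approx 3393.1$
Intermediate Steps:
$b = 15$ ($b = 3 \left(1 + \left(6 - 2\right)\right) = 3 \left(1 + 4\right) = 3 \cdot 5 = 15$)
$E{\left(y,T \right)} = \frac{1}{15 + y}$ ($E{\left(y,T \right)} = \frac{1}{y + 15} = \frac{1}{15 + y}$)
$\left(58 + E{\left(-11,1 \right)}\right)^{2} = \left(58 + \frac{1}{15 - 11}\right)^{2} = \left(58 + \frac{1}{4}\right)^{2} = \left(\frac{233}{4}\right)^{2} = \frac{54289}{16}$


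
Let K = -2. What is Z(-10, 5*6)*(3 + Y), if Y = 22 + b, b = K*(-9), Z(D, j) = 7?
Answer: 301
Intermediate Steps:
b = 18 (b = -2*(-9) = 18)
Y = 40 (Y = 22 + 18 = 40)
Z(-10, 5*6)*(3 + Y) = 7*(3 + 40) = 7*43 = 301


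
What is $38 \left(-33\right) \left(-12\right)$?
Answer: $15048$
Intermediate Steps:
$38 \left(-33\right) \left(-12\right) = \left(-1254\right) \left(-12\right) = 15048$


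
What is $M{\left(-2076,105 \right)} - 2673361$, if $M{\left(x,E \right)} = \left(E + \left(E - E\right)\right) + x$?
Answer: $-2675332$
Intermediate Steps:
$M{\left(x,E \right)} = E + x$ ($M{\left(x,E \right)} = \left(E + 0\right) + x = E + x$)
$M{\left(-2076,105 \right)} - 2673361 = \left(105 - 2076\right) - 2673361 = -1971 - 2673361 = -2675332$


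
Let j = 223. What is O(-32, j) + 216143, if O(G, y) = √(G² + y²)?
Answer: 216143 + √50753 ≈ 2.1637e+5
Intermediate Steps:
O(-32, j) + 216143 = √((-32)² + 223²) + 216143 = √(1024 + 49729) + 216143 = √50753 + 216143 = 216143 + √50753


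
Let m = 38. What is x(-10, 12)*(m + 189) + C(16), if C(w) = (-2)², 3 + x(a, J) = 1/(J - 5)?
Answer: -4512/7 ≈ -644.57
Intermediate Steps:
x(a, J) = -3 + 1/(-5 + J) (x(a, J) = -3 + 1/(J - 5) = -3 + 1/(-5 + J))
C(w) = 4
x(-10, 12)*(m + 189) + C(16) = ((16 - 3*12)/(-5 + 12))*(38 + 189) + 4 = ((16 - 36)/7)*227 + 4 = ((⅐)*(-20))*227 + 4 = -20/7*227 + 4 = -4540/7 + 4 = -4512/7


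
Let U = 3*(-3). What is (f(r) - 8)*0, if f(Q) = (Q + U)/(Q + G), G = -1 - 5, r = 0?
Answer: 0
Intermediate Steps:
G = -6
U = -9
f(Q) = (-9 + Q)/(-6 + Q) (f(Q) = (Q - 9)/(Q - 6) = (-9 + Q)/(-6 + Q))
(f(r) - 8)*0 = ((-9 + 0)/(-6 + 0) - 8)*0 = (-9/(-6) - 8)*0 = (-⅙*(-9) - 8)*0 = (3/2 - 8)*0 = -13/2*0 = 0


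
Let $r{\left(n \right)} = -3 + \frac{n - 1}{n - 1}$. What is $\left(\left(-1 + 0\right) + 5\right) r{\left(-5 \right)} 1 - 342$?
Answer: $-350$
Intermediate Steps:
$r{\left(n \right)} = -2$ ($r{\left(n \right)} = -3 + \frac{-1 + n}{-1 + n} = -3 + 1 = -2$)
$\left(\left(-1 + 0\right) + 5\right) r{\left(-5 \right)} 1 - 342 = \left(\left(-1 + 0\right) + 5\right) \left(-2\right) 1 - 342 = \left(-1 + 5\right) \left(-2\right) 1 - 342 = 4 \left(-2\right) 1 - 342 = \left(-8\right) 1 - 342 = -8 - 342 = -350$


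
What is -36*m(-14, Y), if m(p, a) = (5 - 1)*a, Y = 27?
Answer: -3888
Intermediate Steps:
m(p, a) = 4*a
-36*m(-14, Y) = -144*27 = -36*108 = -3888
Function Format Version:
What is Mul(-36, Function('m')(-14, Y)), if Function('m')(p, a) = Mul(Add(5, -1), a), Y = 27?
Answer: -3888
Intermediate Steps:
Function('m')(p, a) = Mul(4, a)
Mul(-36, Function('m')(-14, Y)) = Mul(-36, Mul(4, 27)) = Mul(-36, 108) = -3888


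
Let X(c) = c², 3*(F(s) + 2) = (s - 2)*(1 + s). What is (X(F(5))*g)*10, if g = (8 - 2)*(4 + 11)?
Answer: 14400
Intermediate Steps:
g = 90 (g = 6*15 = 90)
F(s) = -2 + (1 + s)*(-2 + s)/3 (F(s) = -2 + ((s - 2)*(1 + s))/3 = -2 + ((-2 + s)*(1 + s))/3 = -2 + ((1 + s)*(-2 + s))/3 = -2 + (1 + s)*(-2 + s)/3)
(X(F(5))*g)*10 = ((-8/3 - ⅓*5 + (⅓)*5²)²*90)*10 = ((-8/3 - 5/3 + (⅓)*25)²*90)*10 = ((-8/3 - 5/3 + 25/3)²*90)*10 = (4²*90)*10 = (16*90)*10 = 1440*10 = 14400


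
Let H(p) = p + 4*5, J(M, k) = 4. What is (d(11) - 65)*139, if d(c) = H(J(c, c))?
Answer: -5699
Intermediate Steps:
H(p) = 20 + p (H(p) = p + 20 = 20 + p)
d(c) = 24 (d(c) = 20 + 4 = 24)
(d(11) - 65)*139 = (24 - 65)*139 = -41*139 = -5699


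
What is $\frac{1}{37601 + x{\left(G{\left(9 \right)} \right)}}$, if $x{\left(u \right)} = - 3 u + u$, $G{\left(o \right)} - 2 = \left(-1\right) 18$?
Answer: $\frac{1}{37633} \approx 2.6572 \cdot 10^{-5}$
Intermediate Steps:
$G{\left(o \right)} = -16$ ($G{\left(o \right)} = 2 - 18 = -16$)
$x{\left(u \right)} = - 2 u$
$\frac{1}{37601 + x{\left(G{\left(9 \right)} \right)}} = \frac{1}{37601 - -32} = \frac{1}{37601 + 32} = \frac{1}{37633}$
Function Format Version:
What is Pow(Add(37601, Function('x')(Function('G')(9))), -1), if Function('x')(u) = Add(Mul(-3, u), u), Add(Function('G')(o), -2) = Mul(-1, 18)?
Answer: Rational(1, 37633) ≈ 2.6572e-5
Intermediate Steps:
Function('G')(o) = -16 (Function('G')(o) = Add(2, Mul(-1, 18)) = Add(2, -18) = -16)
Function('x')(u) = Mul(-2, u)
Pow(Add(37601, Function('x')(Function('G')(9))), -1) = Pow(Add(37601, Mul(-2, -16)), -1) = Pow(Add(37601, 32), -1) = Pow(37633, -1) = Rational(1, 37633)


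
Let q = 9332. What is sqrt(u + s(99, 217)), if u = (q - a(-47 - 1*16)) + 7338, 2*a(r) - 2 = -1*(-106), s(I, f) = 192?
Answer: 2*sqrt(4202) ≈ 129.65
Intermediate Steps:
a(r) = 54 (a(r) = 1 + (-1*(-106))/2 = 1 + (1/2)*106 = 1 + 53 = 54)
u = 16616 (u = (9332 - 1*54) + 7338 = (9332 - 54) + 7338 = 9278 + 7338 = 16616)
sqrt(u + s(99, 217)) = sqrt(16616 + 192) = sqrt(16808) = 2*sqrt(4202)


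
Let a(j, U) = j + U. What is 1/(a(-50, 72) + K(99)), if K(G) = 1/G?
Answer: 99/2179 ≈ 0.045434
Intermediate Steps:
a(j, U) = U + j
1/(a(-50, 72) + K(99)) = 1/((72 - 50) + 1/99) = 1/(22 + 1/99) = 1/(2179/99) = 99/2179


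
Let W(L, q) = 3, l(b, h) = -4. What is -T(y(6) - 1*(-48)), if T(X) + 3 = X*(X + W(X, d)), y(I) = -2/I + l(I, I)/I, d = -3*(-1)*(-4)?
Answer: -2347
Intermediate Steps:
d = -12 (d = 3*(-4) = -12)
y(I) = -6/I (y(I) = -2/I - 4/I = -6/I)
T(X) = -3 + X*(3 + X) (T(X) = -3 + X*(X + 3) = -3 + X*(3 + X))
-T(y(6) - 1*(-48)) = -(-3 + (-6/6 - 1*(-48))² + 3*(-6/6 - 1*(-48))) = -(-3 + (-6*⅙ + 48)² + 3*(-6*⅙ + 48)) = -(-3 + (-1 + 48)² + 3*(-1 + 48)) = -(-3 + 47² + 3*47) = -(-3 + 2209 + 141) = -1*2347 = -2347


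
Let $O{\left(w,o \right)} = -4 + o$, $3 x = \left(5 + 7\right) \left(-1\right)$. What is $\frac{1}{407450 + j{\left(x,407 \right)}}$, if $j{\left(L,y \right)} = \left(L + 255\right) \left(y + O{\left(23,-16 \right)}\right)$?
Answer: $\frac{1}{504587} \approx 1.9818 \cdot 10^{-6}$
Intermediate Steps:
$x = -4$ ($x = \frac{\left(5 + 7\right) \left(-1\right)}{3} = \frac{12 \left(-1\right)}{3} = \frac{1}{3} \left(-12\right) = -4$)
$j{\left(L,y \right)} = \left(-20 + y\right) \left(255 + L\right)$ ($j{\left(L,y \right)} = \left(L + 255\right) \left(y - 20\right) = \left(255 + L\right) \left(y - 20\right) = \left(255 + L\right) \left(-20 + y\right) = \left(-20 + y\right) \left(255 + L\right)$)
$\frac{1}{407450 + j{\left(x,407 \right)}} = \frac{1}{407450 - -97137} = \frac{1}{407450 + \left(-5100 + 80 + 103785 - 1628\right)} = \frac{1}{407450 + 97137} = \frac{1}{504587}$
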